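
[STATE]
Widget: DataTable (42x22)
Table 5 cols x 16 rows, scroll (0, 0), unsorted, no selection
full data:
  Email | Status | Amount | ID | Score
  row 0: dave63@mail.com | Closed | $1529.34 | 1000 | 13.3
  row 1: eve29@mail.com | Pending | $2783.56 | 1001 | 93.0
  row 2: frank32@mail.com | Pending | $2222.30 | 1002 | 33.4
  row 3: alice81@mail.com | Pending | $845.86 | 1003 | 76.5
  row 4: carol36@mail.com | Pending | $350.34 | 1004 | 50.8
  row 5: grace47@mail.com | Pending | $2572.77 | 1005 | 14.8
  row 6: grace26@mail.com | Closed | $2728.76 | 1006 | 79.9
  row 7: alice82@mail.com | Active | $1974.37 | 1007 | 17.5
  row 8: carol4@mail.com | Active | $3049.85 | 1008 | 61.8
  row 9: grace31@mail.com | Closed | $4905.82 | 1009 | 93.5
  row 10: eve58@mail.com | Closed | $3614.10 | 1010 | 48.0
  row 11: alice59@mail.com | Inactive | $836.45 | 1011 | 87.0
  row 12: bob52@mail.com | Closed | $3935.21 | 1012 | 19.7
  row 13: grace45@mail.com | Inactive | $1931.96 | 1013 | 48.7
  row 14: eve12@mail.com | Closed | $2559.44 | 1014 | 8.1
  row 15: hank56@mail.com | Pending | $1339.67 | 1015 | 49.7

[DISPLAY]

Email           │Status  │Amount  │ID  │Sc
────────────────┼────────┼────────┼────┼──
dave63@mail.com │Closed  │$1529.34│1000│13
eve29@mail.com  │Pending │$2783.56│1001│93
frank32@mail.com│Pending │$2222.30│1002│33
alice81@mail.com│Pending │$845.86 │1003│76
carol36@mail.com│Pending │$350.34 │1004│50
grace47@mail.com│Pending │$2572.77│1005│14
grace26@mail.com│Closed  │$2728.76│1006│79
alice82@mail.com│Active  │$1974.37│1007│17
carol4@mail.com │Active  │$3049.85│1008│61
grace31@mail.com│Closed  │$4905.82│1009│93
eve58@mail.com  │Closed  │$3614.10│1010│48
alice59@mail.com│Inactive│$836.45 │1011│87
bob52@mail.com  │Closed  │$3935.21│1012│19
grace45@mail.com│Inactive│$1931.96│1013│48
eve12@mail.com  │Closed  │$2559.44│1014│8.
hank56@mail.com │Pending │$1339.67│1015│49
                                          
                                          
                                          
                                          


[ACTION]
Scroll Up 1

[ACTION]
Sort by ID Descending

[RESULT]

Email           │Status  │Amount  │ID ▼│Sc
────────────────┼────────┼────────┼────┼──
hank56@mail.com │Pending │$1339.67│1015│49
eve12@mail.com  │Closed  │$2559.44│1014│8.
grace45@mail.com│Inactive│$1931.96│1013│48
bob52@mail.com  │Closed  │$3935.21│1012│19
alice59@mail.com│Inactive│$836.45 │1011│87
eve58@mail.com  │Closed  │$3614.10│1010│48
grace31@mail.com│Closed  │$4905.82│1009│93
carol4@mail.com │Active  │$3049.85│1008│61
alice82@mail.com│Active  │$1974.37│1007│17
grace26@mail.com│Closed  │$2728.76│1006│79
grace47@mail.com│Pending │$2572.77│1005│14
carol36@mail.com│Pending │$350.34 │1004│50
alice81@mail.com│Pending │$845.86 │1003│76
frank32@mail.com│Pending │$2222.30│1002│33
eve29@mail.com  │Pending │$2783.56│1001│93
dave63@mail.com │Closed  │$1529.34│1000│13
                                          
                                          
                                          
                                          


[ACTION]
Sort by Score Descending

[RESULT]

Email           │Status  │Amount  │ID  │Sc
────────────────┼────────┼────────┼────┼──
grace31@mail.com│Closed  │$4905.82│1009│93
eve29@mail.com  │Pending │$2783.56│1001│93
alice59@mail.com│Inactive│$836.45 │1011│87
grace26@mail.com│Closed  │$2728.76│1006│79
alice81@mail.com│Pending │$845.86 │1003│76
carol4@mail.com │Active  │$3049.85│1008│61
carol36@mail.com│Pending │$350.34 │1004│50
hank56@mail.com │Pending │$1339.67│1015│49
grace45@mail.com│Inactive│$1931.96│1013│48
eve58@mail.com  │Closed  │$3614.10│1010│48
frank32@mail.com│Pending │$2222.30│1002│33
bob52@mail.com  │Closed  │$3935.21│1012│19
alice82@mail.com│Active  │$1974.37│1007│17
grace47@mail.com│Pending │$2572.77│1005│14
dave63@mail.com │Closed  │$1529.34│1000│13
eve12@mail.com  │Closed  │$2559.44│1014│8.
                                          
                                          
                                          
                                          


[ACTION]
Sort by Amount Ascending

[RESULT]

Email           │Status  │Amount ▲│ID  │Sc
────────────────┼────────┼────────┼────┼──
carol36@mail.com│Pending │$350.34 │1004│50
alice59@mail.com│Inactive│$836.45 │1011│87
alice81@mail.com│Pending │$845.86 │1003│76
hank56@mail.com │Pending │$1339.67│1015│49
dave63@mail.com │Closed  │$1529.34│1000│13
grace45@mail.com│Inactive│$1931.96│1013│48
alice82@mail.com│Active  │$1974.37│1007│17
frank32@mail.com│Pending │$2222.30│1002│33
eve12@mail.com  │Closed  │$2559.44│1014│8.
grace47@mail.com│Pending │$2572.77│1005│14
grace26@mail.com│Closed  │$2728.76│1006│79
eve29@mail.com  │Pending │$2783.56│1001│93
carol4@mail.com │Active  │$3049.85│1008│61
eve58@mail.com  │Closed  │$3614.10│1010│48
bob52@mail.com  │Closed  │$3935.21│1012│19
grace31@mail.com│Closed  │$4905.82│1009│93
                                          
                                          
                                          
                                          


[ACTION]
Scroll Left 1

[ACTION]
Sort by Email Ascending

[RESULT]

Email          ▲│Status  │Amount  │ID  │Sc
────────────────┼────────┼────────┼────┼──
alice59@mail.com│Inactive│$836.45 │1011│87
alice81@mail.com│Pending │$845.86 │1003│76
alice82@mail.com│Active  │$1974.37│1007│17
bob52@mail.com  │Closed  │$3935.21│1012│19
carol36@mail.com│Pending │$350.34 │1004│50
carol4@mail.com │Active  │$3049.85│1008│61
dave63@mail.com │Closed  │$1529.34│1000│13
eve12@mail.com  │Closed  │$2559.44│1014│8.
eve29@mail.com  │Pending │$2783.56│1001│93
eve58@mail.com  │Closed  │$3614.10│1010│48
frank32@mail.com│Pending │$2222.30│1002│33
grace26@mail.com│Closed  │$2728.76│1006│79
grace31@mail.com│Closed  │$4905.82│1009│93
grace45@mail.com│Inactive│$1931.96│1013│48
grace47@mail.com│Pending │$2572.77│1005│14
hank56@mail.com │Pending │$1339.67│1015│49
                                          
                                          
                                          
                                          


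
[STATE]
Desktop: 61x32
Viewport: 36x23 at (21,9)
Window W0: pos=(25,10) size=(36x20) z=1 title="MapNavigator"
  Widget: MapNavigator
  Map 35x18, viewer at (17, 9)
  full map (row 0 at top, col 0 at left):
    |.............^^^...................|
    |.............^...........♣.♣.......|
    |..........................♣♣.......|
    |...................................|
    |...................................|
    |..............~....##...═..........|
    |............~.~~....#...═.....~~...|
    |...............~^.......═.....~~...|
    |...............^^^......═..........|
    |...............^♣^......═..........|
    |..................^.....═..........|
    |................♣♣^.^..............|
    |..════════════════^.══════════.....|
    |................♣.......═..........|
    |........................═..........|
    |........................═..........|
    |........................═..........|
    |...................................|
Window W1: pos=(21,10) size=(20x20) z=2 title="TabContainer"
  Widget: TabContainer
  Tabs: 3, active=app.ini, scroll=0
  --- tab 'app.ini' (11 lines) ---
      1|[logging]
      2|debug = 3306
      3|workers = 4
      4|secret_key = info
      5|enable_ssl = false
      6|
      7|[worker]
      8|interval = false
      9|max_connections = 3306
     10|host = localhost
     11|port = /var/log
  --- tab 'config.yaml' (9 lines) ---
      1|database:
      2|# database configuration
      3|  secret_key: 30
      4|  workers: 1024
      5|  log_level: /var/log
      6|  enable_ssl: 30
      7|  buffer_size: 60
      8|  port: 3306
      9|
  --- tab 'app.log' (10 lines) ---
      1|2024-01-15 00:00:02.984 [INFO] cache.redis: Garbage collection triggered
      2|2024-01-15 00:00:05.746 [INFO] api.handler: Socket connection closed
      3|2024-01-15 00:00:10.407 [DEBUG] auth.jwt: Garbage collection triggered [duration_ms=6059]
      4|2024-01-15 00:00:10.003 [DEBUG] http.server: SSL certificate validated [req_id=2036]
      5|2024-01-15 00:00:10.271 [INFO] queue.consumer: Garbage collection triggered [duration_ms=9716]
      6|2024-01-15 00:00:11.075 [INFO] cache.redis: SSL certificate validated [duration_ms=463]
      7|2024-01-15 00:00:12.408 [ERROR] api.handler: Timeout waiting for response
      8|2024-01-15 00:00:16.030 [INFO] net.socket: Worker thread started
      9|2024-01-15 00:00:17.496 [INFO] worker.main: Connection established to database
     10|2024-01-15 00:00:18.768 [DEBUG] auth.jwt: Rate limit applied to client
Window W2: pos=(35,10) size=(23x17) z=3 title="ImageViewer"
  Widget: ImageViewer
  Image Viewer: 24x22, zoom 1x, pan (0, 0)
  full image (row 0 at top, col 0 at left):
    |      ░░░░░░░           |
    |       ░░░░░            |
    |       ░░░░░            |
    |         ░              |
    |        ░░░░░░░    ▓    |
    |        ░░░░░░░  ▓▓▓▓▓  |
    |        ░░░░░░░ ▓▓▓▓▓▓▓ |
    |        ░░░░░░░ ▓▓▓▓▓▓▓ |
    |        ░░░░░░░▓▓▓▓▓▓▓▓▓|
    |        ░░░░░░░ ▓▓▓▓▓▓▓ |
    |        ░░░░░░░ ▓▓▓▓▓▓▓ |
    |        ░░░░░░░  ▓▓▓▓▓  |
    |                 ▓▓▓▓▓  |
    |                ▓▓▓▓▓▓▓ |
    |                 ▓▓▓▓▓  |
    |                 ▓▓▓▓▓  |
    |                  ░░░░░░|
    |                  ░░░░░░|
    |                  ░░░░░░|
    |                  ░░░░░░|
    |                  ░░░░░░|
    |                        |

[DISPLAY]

                                    
┏━━━━━━━━━━━━━┏━━━━━━━━━━━━━━━━━━━━━
┃ TabContainer┃ ImageViewer         
┠─────────────┠─────────────────────
┃[app.ini]│ co┃      ░░░░░░░        
┃─────────────┃       ░░░░░         
┃[logging]    ┃       ░░░░░         
┃debug = 3306 ┃         ░           
┃workers = 4  ┃        ░░░░░░░    ▓ 
┃secret_key = ┃        ░░░░░░░  ▓▓▓▓
┃enable_ssl = ┃        ░░░░░░░ ▓▓▓▓▓
┃             ┃        ░░░░░░░ ▓▓▓▓▓
┃[worker]     ┃        ░░░░░░░▓▓▓▓▓▓
┃interval = fa┃        ░░░░░░░ ▓▓▓▓▓
┃max_connectio┃        ░░░░░░░ ▓▓▓▓▓
┃host = localh┃        ░░░░░░░  ▓▓▓▓
┃port = /var/l┃                 ▓▓▓▓
┃             ┗━━━━━━━━━━━━━━━━━━━━━
┃                  ┃.........═......
┃                  ┃.........═......
┗━━━━━━━━━━━━━━━━━━┛━━━━━━━━━━━━━━━━
                                    
                                    


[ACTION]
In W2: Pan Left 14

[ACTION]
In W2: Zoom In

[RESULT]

                                    
┏━━━━━━━━━━━━━┏━━━━━━━━━━━━━━━━━━━━━
┃ TabContainer┃ ImageViewer         
┠─────────────┠─────────────────────
┃[app.ini]│ co┃            ░░░░░░░░░
┃─────────────┃            ░░░░░░░░░
┃[logging]    ┃              ░░░░░░░
┃debug = 3306 ┃              ░░░░░░░
┃workers = 4  ┃              ░░░░░░░
┃secret_key = ┃              ░░░░░░░
┃enable_ssl = ┃                  ░░ 
┃             ┃                  ░░ 
┃[worker]     ┃                ░░░░░
┃interval = fa┃                ░░░░░
┃max_connectio┃                ░░░░░
┃host = localh┃                ░░░░░
┃port = /var/l┃                ░░░░░
┃             ┗━━━━━━━━━━━━━━━━━━━━━
┃                  ┃.........═......
┃                  ┃.........═......
┗━━━━━━━━━━━━━━━━━━┛━━━━━━━━━━━━━━━━
                                    
                                    


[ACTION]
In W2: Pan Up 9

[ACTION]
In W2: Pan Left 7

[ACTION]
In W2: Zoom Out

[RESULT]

                                    
┏━━━━━━━━━━━━━┏━━━━━━━━━━━━━━━━━━━━━
┃ TabContainer┃ ImageViewer         
┠─────────────┠─────────────────────
┃[app.ini]│ co┃      ░░░░░░░        
┃─────────────┃       ░░░░░         
┃[logging]    ┃       ░░░░░         
┃debug = 3306 ┃         ░           
┃workers = 4  ┃        ░░░░░░░    ▓ 
┃secret_key = ┃        ░░░░░░░  ▓▓▓▓
┃enable_ssl = ┃        ░░░░░░░ ▓▓▓▓▓
┃             ┃        ░░░░░░░ ▓▓▓▓▓
┃[worker]     ┃        ░░░░░░░▓▓▓▓▓▓
┃interval = fa┃        ░░░░░░░ ▓▓▓▓▓
┃max_connectio┃        ░░░░░░░ ▓▓▓▓▓
┃host = localh┃        ░░░░░░░  ▓▓▓▓
┃port = /var/l┃                 ▓▓▓▓
┃             ┗━━━━━━━━━━━━━━━━━━━━━
┃                  ┃.........═......
┃                  ┃.........═......
┗━━━━━━━━━━━━━━━━━━┛━━━━━━━━━━━━━━━━
                                    
                                    


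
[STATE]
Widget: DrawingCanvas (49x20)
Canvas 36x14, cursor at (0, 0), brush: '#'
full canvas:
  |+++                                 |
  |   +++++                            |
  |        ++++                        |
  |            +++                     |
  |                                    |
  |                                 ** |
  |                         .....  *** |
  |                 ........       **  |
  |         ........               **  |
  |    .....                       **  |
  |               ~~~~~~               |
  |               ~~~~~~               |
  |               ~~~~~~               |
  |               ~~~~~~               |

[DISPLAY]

+++                                              
   +++++                                         
        ++++                                     
            +++                                  
                                                 
                                 **              
                         .....  ***              
                 ........       **               
         ........               **               
    .....                       **               
               ~~~~~~                            
               ~~~~~~                            
               ~~~~~~                            
               ~~~~~~                            
                                                 
                                                 
                                                 
                                                 
                                                 
                                                 


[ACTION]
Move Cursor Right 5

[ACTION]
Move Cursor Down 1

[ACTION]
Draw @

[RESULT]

+++                                              
   ++@++                                         
        ++++                                     
            +++                                  
                                                 
                                 **              
                         .....  ***              
                 ........       **               
         ........               **               
    .....                       **               
               ~~~~~~                            
               ~~~~~~                            
               ~~~~~~                            
               ~~~~~~                            
                                                 
                                                 
                                                 
                                                 
                                                 
                                                 


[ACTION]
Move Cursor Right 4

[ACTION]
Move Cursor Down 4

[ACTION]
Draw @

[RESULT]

+++                                              
   ++@++                                         
        ++++                                     
            +++                                  
                                                 
         @                       **              
                         .....  ***              
                 ........       **               
         ........               **               
    .....                       **               
               ~~~~~~                            
               ~~~~~~                            
               ~~~~~~                            
               ~~~~~~                            
                                                 
                                                 
                                                 
                                                 
                                                 
                                                 


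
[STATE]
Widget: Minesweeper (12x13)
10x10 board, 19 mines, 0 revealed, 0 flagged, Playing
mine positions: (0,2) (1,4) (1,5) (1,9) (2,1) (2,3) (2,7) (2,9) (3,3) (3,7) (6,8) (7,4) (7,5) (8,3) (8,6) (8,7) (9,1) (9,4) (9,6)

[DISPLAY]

■■■■■■■■■■  
■■■■■■■■■■  
■■■■■■■■■■  
■■■■■■■■■■  
■■■■■■■■■■  
■■■■■■■■■■  
■■■■■■■■■■  
■■■■■■■■■■  
■■■■■■■■■■  
■■■■■■■■■■  
            
            
            


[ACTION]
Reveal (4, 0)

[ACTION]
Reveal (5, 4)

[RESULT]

■■■■■■■■■■  
■■■■■■■■■■  
■■■■423■■■  
113■2 2■■■  
  111 11■■  
       1■■  
   12211■■  
  12■■■■■■  
112■■■■■■■  
■■■■■■■■■■  
            
            
            


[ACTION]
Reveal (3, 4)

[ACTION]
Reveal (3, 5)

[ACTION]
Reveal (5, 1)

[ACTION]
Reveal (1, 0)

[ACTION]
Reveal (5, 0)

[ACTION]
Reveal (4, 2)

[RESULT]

■■■■■■■■■■  
1■■■■■■■■■  
■■■■423■■■  
113■2 2■■■  
  111 11■■  
       1■■  
   12211■■  
  12■■■■■■  
112■■■■■■■  
■■■■■■■■■■  
            
            
            


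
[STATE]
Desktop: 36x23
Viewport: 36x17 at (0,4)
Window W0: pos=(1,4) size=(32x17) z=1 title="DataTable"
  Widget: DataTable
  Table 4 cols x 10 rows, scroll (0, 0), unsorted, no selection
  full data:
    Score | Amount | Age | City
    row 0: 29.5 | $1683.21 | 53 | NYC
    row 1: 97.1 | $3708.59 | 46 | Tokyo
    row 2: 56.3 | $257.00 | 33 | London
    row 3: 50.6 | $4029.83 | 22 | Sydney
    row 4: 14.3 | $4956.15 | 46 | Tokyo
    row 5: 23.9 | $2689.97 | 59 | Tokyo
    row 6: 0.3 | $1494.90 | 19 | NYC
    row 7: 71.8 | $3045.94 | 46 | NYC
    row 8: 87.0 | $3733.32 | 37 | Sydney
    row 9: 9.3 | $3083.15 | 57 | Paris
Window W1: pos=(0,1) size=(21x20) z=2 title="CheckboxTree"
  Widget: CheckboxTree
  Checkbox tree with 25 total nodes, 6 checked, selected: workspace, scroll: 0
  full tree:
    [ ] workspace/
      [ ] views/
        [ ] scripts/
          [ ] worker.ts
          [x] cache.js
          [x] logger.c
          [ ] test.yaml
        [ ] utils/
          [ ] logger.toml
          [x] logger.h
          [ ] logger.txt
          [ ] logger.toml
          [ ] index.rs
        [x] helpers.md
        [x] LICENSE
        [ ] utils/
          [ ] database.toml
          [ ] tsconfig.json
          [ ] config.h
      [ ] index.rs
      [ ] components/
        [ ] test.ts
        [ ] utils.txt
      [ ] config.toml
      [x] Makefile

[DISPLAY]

┃>[-] workspace/    ┃━━━━━━━━━━━┓   
┃   [-] views/      ┃           ┃   
┃     [-] scripts/  ┃───────────┨   
┃       [ ] worker.t┃City       ┃   
┃       [x] cache.js┃──────     ┃   
┃       [x] logger.c┃NYC        ┃   
┃       [ ] test.yam┃Tokyo      ┃   
┃     [-] utils/    ┃London     ┃   
┃       [ ] logger.t┃Sydney     ┃   
┃       [x] logger.h┃Tokyo      ┃   
┃       [ ] logger.t┃Tokyo      ┃   
┃       [ ] logger.t┃NYC        ┃   
┃       [ ] index.rs┃NYC        ┃   
┃     [x] helpers.md┃Sydney     ┃   
┃     [x] LICENSE   ┃Paris      ┃   
┃     [ ] utils/    ┃           ┃   
┗━━━━━━━━━━━━━━━━━━━┛━━━━━━━━━━━┛   


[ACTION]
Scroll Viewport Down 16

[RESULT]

┃     [-] scripts/  ┃───────────┨   
┃       [ ] worker.t┃City       ┃   
┃       [x] cache.js┃──────     ┃   
┃       [x] logger.c┃NYC        ┃   
┃       [ ] test.yam┃Tokyo      ┃   
┃     [-] utils/    ┃London     ┃   
┃       [ ] logger.t┃Sydney     ┃   
┃       [x] logger.h┃Tokyo      ┃   
┃       [ ] logger.t┃Tokyo      ┃   
┃       [ ] logger.t┃NYC        ┃   
┃       [ ] index.rs┃NYC        ┃   
┃     [x] helpers.md┃Sydney     ┃   
┃     [x] LICENSE   ┃Paris      ┃   
┃     [ ] utils/    ┃           ┃   
┗━━━━━━━━━━━━━━━━━━━┛━━━━━━━━━━━┛   
                                    
                                    


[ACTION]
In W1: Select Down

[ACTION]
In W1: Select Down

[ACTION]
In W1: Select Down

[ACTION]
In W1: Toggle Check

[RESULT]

┃     [-] scripts/  ┃───────────┨   
┃>      [x] worker.t┃City       ┃   
┃       [x] cache.js┃──────     ┃   
┃       [x] logger.c┃NYC        ┃   
┃       [ ] test.yam┃Tokyo      ┃   
┃     [-] utils/    ┃London     ┃   
┃       [ ] logger.t┃Sydney     ┃   
┃       [x] logger.h┃Tokyo      ┃   
┃       [ ] logger.t┃Tokyo      ┃   
┃       [ ] logger.t┃NYC        ┃   
┃       [ ] index.rs┃NYC        ┃   
┃     [x] helpers.md┃Sydney     ┃   
┃     [x] LICENSE   ┃Paris      ┃   
┃     [ ] utils/    ┃           ┃   
┗━━━━━━━━━━━━━━━━━━━┛━━━━━━━━━━━┛   
                                    
                                    


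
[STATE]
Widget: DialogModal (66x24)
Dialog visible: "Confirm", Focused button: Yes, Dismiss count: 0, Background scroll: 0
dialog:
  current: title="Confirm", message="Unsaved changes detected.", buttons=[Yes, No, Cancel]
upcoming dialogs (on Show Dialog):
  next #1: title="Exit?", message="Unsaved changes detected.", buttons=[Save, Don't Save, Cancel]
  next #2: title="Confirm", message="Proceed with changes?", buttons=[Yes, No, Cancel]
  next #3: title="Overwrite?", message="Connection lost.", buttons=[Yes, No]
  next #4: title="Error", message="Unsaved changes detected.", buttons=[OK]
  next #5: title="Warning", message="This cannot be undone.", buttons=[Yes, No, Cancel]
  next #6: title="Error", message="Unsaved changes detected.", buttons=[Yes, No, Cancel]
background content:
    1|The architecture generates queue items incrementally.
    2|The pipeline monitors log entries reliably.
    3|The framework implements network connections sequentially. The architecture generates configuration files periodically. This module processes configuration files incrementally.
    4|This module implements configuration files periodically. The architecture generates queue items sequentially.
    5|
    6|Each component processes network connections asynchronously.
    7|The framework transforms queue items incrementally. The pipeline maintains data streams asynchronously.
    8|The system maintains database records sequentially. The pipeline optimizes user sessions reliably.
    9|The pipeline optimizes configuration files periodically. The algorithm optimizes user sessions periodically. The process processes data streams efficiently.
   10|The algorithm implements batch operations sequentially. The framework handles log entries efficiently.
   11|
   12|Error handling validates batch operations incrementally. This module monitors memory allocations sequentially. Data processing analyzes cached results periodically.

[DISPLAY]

The architecture generates queue items incrementally.             
The pipeline monitors log entries reliably.                       
The framework implements network connections sequentially. The arc
This module implements configuration files periodically. The archi
                                                                  
Each component processes network connections asynchronously.      
The framework transforms queue items incrementally. The pipeline m
The system maintains database records sequentially. The pipeline o
The pipeline optimizes configuration files periodically. The algor
The algorithm impl┌───────────────────────────┐ntially. The framew
                  │          Confirm          │                   
Error handling val│ Unsaved changes detected. │mentally. This modu
                  │    [Yes]  No   Cancel     │                   
                  └───────────────────────────┘                   
                                                                  
                                                                  
                                                                  
                                                                  
                                                                  
                                                                  
                                                                  
                                                                  
                                                                  
                                                                  


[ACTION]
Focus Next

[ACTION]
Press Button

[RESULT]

The architecture generates queue items incrementally.             
The pipeline monitors log entries reliably.                       
The framework implements network connections sequentially. The arc
This module implements configuration files periodically. The archi
                                                                  
Each component processes network connections asynchronously.      
The framework transforms queue items incrementally. The pipeline m
The system maintains database records sequentially. The pipeline o
The pipeline optimizes configuration files periodically. The algor
The algorithm implements batch operations sequentially. The framew
                                                                  
Error handling validates batch operations incrementally. This modu
                                                                  
                                                                  
                                                                  
                                                                  
                                                                  
                                                                  
                                                                  
                                                                  
                                                                  
                                                                  
                                                                  
                                                                  


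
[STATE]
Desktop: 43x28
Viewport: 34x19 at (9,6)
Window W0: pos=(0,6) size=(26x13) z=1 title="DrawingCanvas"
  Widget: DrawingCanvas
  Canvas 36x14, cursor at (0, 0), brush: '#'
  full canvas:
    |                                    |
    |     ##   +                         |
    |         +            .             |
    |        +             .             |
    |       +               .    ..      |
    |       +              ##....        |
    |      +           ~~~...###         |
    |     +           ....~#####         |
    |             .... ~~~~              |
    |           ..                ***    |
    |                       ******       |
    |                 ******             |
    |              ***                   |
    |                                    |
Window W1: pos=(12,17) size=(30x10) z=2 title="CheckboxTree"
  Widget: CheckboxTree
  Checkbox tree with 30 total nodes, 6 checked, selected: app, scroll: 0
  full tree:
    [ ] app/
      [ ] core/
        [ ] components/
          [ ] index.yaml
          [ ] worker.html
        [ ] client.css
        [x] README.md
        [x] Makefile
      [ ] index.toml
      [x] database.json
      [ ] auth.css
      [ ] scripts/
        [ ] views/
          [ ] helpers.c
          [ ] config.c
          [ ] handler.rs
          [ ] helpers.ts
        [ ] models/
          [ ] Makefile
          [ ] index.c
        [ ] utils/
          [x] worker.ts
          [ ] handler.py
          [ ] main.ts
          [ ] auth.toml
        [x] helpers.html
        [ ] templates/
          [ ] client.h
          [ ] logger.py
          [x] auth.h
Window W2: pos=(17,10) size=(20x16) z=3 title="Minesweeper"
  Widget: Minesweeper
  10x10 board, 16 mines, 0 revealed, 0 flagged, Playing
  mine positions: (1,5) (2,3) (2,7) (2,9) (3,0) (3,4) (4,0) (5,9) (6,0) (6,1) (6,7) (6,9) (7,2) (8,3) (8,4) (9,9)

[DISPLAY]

━━━━━━━━━━━━━━━━┓                 
Canvas          ┃                 
────────────────┨                 
                ┃                 
  +     ┏━━━━━━━━━━━━━━━━━━┓      
 +      ┃ Minesweeper      ┃      
+       ┠──────────────────┨      
        ┃■■■■■■■■■■        ┃      
        ┃■■■■■■■■■■        ┃      
        ┃■■■■■■■■■■        ┃      
        ┃■■■■■■■■■■        ┃      
   ┏━━━━┃■■■■■■■■■■        ┃━━━━┓ 
━━━┃ Che┃■■■■■■■■■■        ┃    ┃ 
   ┠────┃■■■■■■■■■■        ┃────┨ 
   ┃>[-]┃■■■■■■■■■■        ┃    ┃ 
   ┃   [┃■■■■■■■■■■        ┃    ┃ 
   ┃    ┃■■■■■■■■■■        ┃    ┃ 
   ┃    ┃                  ┃    ┃ 
   ┃    ┃                  ┃    ┃ 


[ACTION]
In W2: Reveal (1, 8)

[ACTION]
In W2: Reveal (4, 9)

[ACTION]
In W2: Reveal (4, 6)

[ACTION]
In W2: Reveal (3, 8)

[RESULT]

━━━━━━━━━━━━━━━━┓                 
Canvas          ┃                 
────────────────┨                 
                ┃                 
  +     ┏━━━━━━━━━━━━━━━━━━┓      
 +      ┃ Minesweeper      ┃      
+       ┠──────────────────┨      
        ┃■■■■■■■■■■        ┃      
        ┃■■■■■■■■2■        ┃      
        ┃■■■■■■■■■■        ┃      
        ┃■212■1112■        ┃      
   ┏━━━━┃■2 111  11        ┃━━━━┓ 
━━━┃ Che┃■31   113■        ┃    ┃ 
   ┠────┃■■21  1■■■        ┃────┨ 
   ┃>[-]┃■■■3211■■■        ┃    ┃ 
   ┃   [┃■■■■■■■■■■        ┃    ┃ 
   ┃    ┃■■■■■■■■■■        ┃    ┃ 
   ┃    ┃                  ┃    ┃ 
   ┃    ┃                  ┃    ┃ 


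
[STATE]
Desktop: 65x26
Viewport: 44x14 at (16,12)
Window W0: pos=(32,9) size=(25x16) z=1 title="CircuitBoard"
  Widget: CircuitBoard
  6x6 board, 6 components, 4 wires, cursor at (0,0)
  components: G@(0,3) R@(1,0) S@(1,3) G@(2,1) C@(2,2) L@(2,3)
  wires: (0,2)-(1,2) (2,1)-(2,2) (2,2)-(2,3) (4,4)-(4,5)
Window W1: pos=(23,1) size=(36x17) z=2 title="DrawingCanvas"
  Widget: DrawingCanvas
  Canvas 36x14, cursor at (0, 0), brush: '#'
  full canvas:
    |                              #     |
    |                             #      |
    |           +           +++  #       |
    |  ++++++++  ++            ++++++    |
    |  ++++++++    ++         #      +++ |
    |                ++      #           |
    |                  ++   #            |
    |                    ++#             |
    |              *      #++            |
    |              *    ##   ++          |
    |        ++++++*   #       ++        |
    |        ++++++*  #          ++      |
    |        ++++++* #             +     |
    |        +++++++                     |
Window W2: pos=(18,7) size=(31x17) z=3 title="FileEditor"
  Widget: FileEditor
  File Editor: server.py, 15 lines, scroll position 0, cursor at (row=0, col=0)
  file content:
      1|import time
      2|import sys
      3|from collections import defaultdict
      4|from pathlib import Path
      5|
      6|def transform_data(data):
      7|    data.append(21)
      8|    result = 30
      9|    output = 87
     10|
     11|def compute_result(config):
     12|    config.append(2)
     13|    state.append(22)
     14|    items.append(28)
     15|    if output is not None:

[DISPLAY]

  ┃from collections import defa░┃         ┃ 
  ┃from pathlib import Path    ░┃+        ┃ 
  ┃                            ░┃ ++      ┃ 
  ┃def transform_data(data):   ░┃   ++    ┃ 
  ┃    data.append(21)         ░┃     +   ┃ 
  ┃    result = 30             ░┃━━━━━━━━━┛ 
  ┃    output = 87             ░┃       ┃   
  ┃                            ░┃       ┃   
  ┃def compute_result(config): ░┃       ┃   
  ┃    config.append(2)        ░┃    · ─┃   
  ┃    state.append(22)        ▼┃       ┃   
  ┗━━━━━━━━━━━━━━━━━━━━━━━━━━━━━┛       ┃   
                ┗━━━━━━━━━━━━━━━━━━━━━━━┛   
                                            


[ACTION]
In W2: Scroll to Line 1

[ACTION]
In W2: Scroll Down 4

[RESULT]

  ┃                            ░┃         ┃ 
  ┃def transform_data(data):   ░┃+        ┃ 
  ┃    data.append(21)         ░┃ ++      ┃ 
  ┃    result = 30             ░┃   ++    ┃ 
  ┃    output = 87             ░┃     +   ┃ 
  ┃                            ░┃━━━━━━━━━┛ 
  ┃def compute_result(config): ░┃       ┃   
  ┃    config.append(2)        ░┃       ┃   
  ┃    state.append(22)        ░┃       ┃   
  ┃    items.append(28)        █┃    · ─┃   
  ┃    if output is not None:  ▼┃       ┃   
  ┗━━━━━━━━━━━━━━━━━━━━━━━━━━━━━┛       ┃   
                ┗━━━━━━━━━━━━━━━━━━━━━━━┛   
                                            


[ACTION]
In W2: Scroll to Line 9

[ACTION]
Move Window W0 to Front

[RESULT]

  ┃             ┃   0 1 2 3 4 5         ┃ ┃ 
  ┃def transform┃0  [.]      ·   G      ┃ ┃ 
  ┃    data.appe┃            │          ┃ ┃ 
  ┃    result = ┃1   R       ·   S      ┃ ┃ 
  ┃    output = ┃                       ┃ ┃ 
  ┃             ┃2       G ─ C ─ L      ┃━┛ 
  ┃def compute_r┃                       ┃   
  ┃    config.ap┃3                      ┃   
  ┃    state.app┃                       ┃   
  ┃    items.app┃4                   · ─┃   
  ┃    if output┃                       ┃   
  ┗━━━━━━━━━━━━━┃5                      ┃   
                ┗━━━━━━━━━━━━━━━━━━━━━━━┛   
                                            


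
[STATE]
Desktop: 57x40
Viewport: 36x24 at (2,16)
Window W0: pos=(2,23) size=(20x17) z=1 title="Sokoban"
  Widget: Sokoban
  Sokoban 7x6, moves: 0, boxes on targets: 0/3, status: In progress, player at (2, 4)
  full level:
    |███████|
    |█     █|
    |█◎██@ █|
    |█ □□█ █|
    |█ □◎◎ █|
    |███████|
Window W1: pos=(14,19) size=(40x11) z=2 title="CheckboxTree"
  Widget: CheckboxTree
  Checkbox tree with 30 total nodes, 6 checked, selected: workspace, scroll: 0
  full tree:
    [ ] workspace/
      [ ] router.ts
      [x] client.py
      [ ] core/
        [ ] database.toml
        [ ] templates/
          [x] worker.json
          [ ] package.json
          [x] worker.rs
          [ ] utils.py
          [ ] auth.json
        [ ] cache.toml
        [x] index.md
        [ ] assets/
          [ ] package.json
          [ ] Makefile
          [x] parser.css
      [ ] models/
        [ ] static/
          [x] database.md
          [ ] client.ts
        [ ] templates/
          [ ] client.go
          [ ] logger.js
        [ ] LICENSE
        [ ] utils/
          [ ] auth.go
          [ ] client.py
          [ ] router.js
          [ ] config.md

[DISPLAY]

                                    
                                    
                                    
            ┏━━━━━━━━━━━━━━━━━━━━━━━
            ┃ CheckboxTree          
            ┠───────────────────────
            ┃>[-] workspace/        
┏━━━━━━━━━━━┃   [ ] router.ts       
┃ Sokoban   ┃   [x] client.py       
┠───────────┃   [-] core/           
┃███████    ┃     [ ] database.toml 
┃█     █    ┃     [-] templates/    
┃█◎██@ █    ┃       [x] worker.json 
┃█ □□█ █    ┗━━━━━━━━━━━━━━━━━━━━━━━
┃█ □◎◎ █           ┃                
┃███████           ┃                
┃Moves: 0  0/3     ┃                
┃                  ┃                
┃                  ┃                
┃                  ┃                
┃                  ┃                
┃                  ┃                
┃                  ┃                
┗━━━━━━━━━━━━━━━━━━┛                


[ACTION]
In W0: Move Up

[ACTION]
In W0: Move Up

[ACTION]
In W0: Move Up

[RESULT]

                                    
                                    
                                    
            ┏━━━━━━━━━━━━━━━━━━━━━━━
            ┃ CheckboxTree          
            ┠───────────────────────
            ┃>[-] workspace/        
┏━━━━━━━━━━━┃   [ ] router.ts       
┃ Sokoban   ┃   [x] client.py       
┠───────────┃   [-] core/           
┃███████    ┃     [ ] database.toml 
┃█   @ █    ┃     [-] templates/    
┃█◎██  █    ┃       [x] worker.json 
┃█ □□█ █    ┗━━━━━━━━━━━━━━━━━━━━━━━
┃█ □◎◎ █           ┃                
┃███████           ┃                
┃Moves: 1  0/3     ┃                
┃                  ┃                
┃                  ┃                
┃                  ┃                
┃                  ┃                
┃                  ┃                
┃                  ┃                
┗━━━━━━━━━━━━━━━━━━┛                
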